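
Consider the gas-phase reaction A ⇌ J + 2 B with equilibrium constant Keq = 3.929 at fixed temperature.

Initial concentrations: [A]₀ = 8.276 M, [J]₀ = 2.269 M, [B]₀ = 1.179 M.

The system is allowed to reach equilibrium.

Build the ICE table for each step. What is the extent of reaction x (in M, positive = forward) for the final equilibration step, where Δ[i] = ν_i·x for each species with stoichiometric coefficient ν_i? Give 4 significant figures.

Q₀ = 0.3811 vs Keq = 3.929 ⇒ Q<K, forward
Step 1:
                   A          J          B
  Initial      8.276      2.269      1.179
  Change     -0.9168     0.9168      1.834
  Equil        7.359      3.186      3.013
  solve Keq expr → x = 0.9168; check Q = 3.929

x = 0.9168 M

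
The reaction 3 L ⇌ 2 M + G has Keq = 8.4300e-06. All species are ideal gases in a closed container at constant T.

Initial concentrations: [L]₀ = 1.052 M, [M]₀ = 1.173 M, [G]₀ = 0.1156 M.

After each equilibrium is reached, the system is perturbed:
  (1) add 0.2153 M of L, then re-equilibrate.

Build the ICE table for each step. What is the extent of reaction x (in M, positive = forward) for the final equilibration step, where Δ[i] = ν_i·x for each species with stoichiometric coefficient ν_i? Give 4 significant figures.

Q₀ = 0.1366 vs Keq = 8.4300e-06 ⇒ Q>K, reverse
Step 1:
                  L         M         G
  Initial     1.052     1.173    0.1156
  Change     0.3467   -0.2311   -0.1156
  Equil       1.399    0.9419 2.6005e-05
  solve Keq expr → x = -0.1156; check Q = 8.4300e-06
Then add 0.2153 M of L.
Step 2:
                  L         M         G
  Initial     1.614    0.9419 2.6005e-05
  Change  -4.1839e-05 2.7893e-05 1.3946e-05
  Equil       1.614    0.9419 3.9951e-05
  solve Keq expr → x = 1.3946e-05; check Q = 8.4300e-06

x = 1.3946e-05 M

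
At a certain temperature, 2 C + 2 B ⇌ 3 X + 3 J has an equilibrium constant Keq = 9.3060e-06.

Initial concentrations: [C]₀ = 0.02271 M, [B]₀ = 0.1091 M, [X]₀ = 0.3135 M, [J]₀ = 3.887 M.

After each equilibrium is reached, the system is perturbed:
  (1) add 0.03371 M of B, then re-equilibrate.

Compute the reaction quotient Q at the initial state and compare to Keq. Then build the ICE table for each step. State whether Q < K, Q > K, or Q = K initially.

Q₀ = 2.9476e+05 vs Keq = 9.3060e-06 ⇒ Q>K, reverse
Step 1:
                   C          B          X          J
  init       0.02271     0.1091     0.3135      3.887
  Δ           0.2083     0.2083    -0.3125    -0.3125
  eq           0.231     0.3174   0.001031      3.575
  solve Keq expr → x = -0.1042; check Q = 9.3060e-06
Then add 0.03371 M of B.
Step 2:
                   C          B          X          J
  init         0.231     0.3511   0.001031      3.575
  Δ       -4.7655e-05 -4.7655e-05 7.1482e-05 7.1482e-05
  eq           0.231     0.3511   0.001102      3.575
  solve Keq expr → x = 2.3827e-05; check Q = 9.3060e-06

Q₀ = 2.9476e+05; Q > K (proceeds reverse)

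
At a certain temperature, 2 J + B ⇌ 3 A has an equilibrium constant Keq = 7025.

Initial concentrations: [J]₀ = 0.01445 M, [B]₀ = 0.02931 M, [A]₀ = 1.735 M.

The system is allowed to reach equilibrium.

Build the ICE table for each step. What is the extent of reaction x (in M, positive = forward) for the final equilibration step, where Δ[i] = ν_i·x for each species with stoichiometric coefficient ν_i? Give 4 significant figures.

x = -0.03951 M

Q₀ = 8.5339e+05 vs Keq = 7025 ⇒ Q>K, reverse
Step 1:
                  J         B         A
  I         0.01445   0.02931     1.735
  C         0.07902   0.03951   -0.1185
  E         0.09347   0.06882     1.616
  solve Keq expr → x = -0.03951; check Q = 7025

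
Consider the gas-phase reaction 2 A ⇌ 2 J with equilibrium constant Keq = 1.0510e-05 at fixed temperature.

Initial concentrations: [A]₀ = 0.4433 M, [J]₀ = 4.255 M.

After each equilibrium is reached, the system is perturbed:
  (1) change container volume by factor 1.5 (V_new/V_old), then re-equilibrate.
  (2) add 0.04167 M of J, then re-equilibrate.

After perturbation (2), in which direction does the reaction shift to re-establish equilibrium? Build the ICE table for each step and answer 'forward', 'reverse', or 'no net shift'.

Q₀ = 92.13 vs Keq = 1.0510e-05 ⇒ Q>K, reverse
Step 1:
                  A         J
  init       0.4433     4.255
  Δ            4.24     -4.24
  eq          4.683   0.01518
  solve Keq expr → x = -2.12; check Q = 1.0510e-05
Then change container volume by factor 1.5 (V_new/V_old).
Step 2:
                  A         J
  init        3.122   0.01012
  Δ               0         0
  eq          3.122   0.01012
  solve Keq expr → x = 0; check Q = 1.0510e-05
Then add 0.04167 M of J.
Step 3:
                  A         J
  init        3.122   0.05179
  Δ         0.04154  -0.04154
  eq          3.164   0.01026
  solve Keq expr → x = -0.02077; check Q = 1.0510e-05

Direction: reverse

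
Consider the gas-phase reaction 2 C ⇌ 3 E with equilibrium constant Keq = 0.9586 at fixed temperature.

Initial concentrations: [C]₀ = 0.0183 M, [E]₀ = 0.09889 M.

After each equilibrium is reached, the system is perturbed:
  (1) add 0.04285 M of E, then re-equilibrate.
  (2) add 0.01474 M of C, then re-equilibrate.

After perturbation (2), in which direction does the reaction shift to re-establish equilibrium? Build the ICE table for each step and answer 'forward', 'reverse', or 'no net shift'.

Q₀ = 2.888 vs Keq = 0.9586 ⇒ Q>K, reverse
Step 1:
                  C         E
  init       0.0183   0.09889
  Δ        0.007916  -0.01187
  eq        0.02622   0.08702
  solve Keq expr → x = -0.003958; check Q = 0.9586
Then add 0.04285 M of E.
Step 2:
                  C         E
  init      0.02622    0.1299
  Δ           0.012    -0.018
  eq        0.03822    0.1119
  solve Keq expr → x = -0.005999; check Q = 0.9586
Then add 0.01474 M of C.
Step 3:
                  C         E
  init      0.05296    0.1119
  Δ       -0.008237   0.01236
  eq        0.04472    0.1242
  solve Keq expr → x = 0.004119; check Q = 0.9586

Direction: forward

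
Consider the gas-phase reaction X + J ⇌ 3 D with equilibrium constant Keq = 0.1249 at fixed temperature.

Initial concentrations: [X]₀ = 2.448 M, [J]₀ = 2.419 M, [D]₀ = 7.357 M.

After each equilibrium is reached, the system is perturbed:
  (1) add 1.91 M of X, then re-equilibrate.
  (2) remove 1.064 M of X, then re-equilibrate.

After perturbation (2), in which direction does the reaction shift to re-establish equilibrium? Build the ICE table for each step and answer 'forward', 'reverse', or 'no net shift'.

Direction: reverse

Q₀ = 67.24 vs Keq = 0.1249 ⇒ Q>K, reverse
Step 1:
                  X         J         D
  Initial     2.448     2.419     7.357
  Change      2.002     2.002    -6.007
  Equil        4.45     4.421      1.35
  solve Keq expr → x = -2.002; check Q = 0.1249
Then add 1.91 M of X.
Step 2:
                  X         J         D
  Initial      6.36     4.421      1.35
  Change    -0.0534   -0.0534    0.1602
  Equil       6.307     4.368      1.51
  solve Keq expr → x = 0.0534; check Q = 0.1249
Then remove 1.064 M of X.
Step 3:
                  X         J         D
  Initial     5.243     4.368      1.51
  Change    0.02819   0.02819  -0.08458
  Equil       5.271     4.396     1.425
  solve Keq expr → x = -0.02819; check Q = 0.1249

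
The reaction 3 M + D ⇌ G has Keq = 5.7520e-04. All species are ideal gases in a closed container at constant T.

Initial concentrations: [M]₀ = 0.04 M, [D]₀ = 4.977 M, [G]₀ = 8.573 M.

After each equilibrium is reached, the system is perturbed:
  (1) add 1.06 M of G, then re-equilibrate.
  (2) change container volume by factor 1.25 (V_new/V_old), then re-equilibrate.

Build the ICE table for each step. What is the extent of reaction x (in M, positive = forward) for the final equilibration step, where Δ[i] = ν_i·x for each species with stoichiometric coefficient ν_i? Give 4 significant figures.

Q₀ = 2.6914e+04 vs Keq = 5.7520e-04 ⇒ Q>K, reverse
Step 1:
                    M           D           G
  Initial        0.04       4.977       8.573
  Change         10.2         3.4        -3.4
  Equil         10.24       8.377       5.173
  solve Keq expr → x = -3.4; check Q = 5.7520e-04
Then add 1.06 M of G.
Step 2:
                    M           D           G
  Initial       10.24       8.377       6.233
  Change       0.4908      0.1636     -0.1636
  Equil         10.73        8.54        6.07
  solve Keq expr → x = -0.1636; check Q = 5.7520e-04
Then change container volume by factor 1.25 (V_new/V_old).
Step 3:
                    M           D           G
  Initial       8.584       6.832       4.856
  Change        1.517      0.5056     -0.5056
  Equil          10.1       7.338        4.35
  solve Keq expr → x = -0.5056; check Q = 5.7520e-04

x = -0.5056 M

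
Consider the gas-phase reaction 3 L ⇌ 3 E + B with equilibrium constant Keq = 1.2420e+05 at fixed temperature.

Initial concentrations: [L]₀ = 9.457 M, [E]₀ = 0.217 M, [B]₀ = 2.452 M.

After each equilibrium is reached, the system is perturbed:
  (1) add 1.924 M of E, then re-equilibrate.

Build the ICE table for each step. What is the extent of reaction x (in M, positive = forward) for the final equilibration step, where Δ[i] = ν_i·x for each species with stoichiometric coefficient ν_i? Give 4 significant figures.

x = -0.02174 M

Q₀ = 2.9624e-05 vs Keq = 1.2420e+05 ⇒ Q<K, forward
Step 1:
                   L          E          B
  Initial      9.457      0.217      2.452
  Change      -9.127      9.127      3.042
  Equil       0.3305      9.344      5.494
  solve Keq expr → x = 3.042; check Q = 1.2420e+05
Then add 1.924 M of E.
Step 2:
                   L          E          B
  Initial     0.3305      11.27      5.494
  Change     0.06522   -0.06522   -0.02174
  Equil       0.3957       11.2      5.472
  solve Keq expr → x = -0.02174; check Q = 1.2420e+05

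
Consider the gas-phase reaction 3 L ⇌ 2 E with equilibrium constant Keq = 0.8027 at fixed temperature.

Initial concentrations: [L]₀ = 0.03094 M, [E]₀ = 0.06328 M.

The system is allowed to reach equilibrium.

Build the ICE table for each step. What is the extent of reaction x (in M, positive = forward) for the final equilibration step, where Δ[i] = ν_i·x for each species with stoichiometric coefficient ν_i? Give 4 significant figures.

Q₀ = 135.2 vs Keq = 0.8027 ⇒ Q>K, reverse
Step 1:
                    L           E
  I           0.03094     0.06328
  C           0.05879     -0.0392
  E           0.08973     0.02408
  solve Keq expr → x = -0.0196; check Q = 0.8027

x = -0.0196 M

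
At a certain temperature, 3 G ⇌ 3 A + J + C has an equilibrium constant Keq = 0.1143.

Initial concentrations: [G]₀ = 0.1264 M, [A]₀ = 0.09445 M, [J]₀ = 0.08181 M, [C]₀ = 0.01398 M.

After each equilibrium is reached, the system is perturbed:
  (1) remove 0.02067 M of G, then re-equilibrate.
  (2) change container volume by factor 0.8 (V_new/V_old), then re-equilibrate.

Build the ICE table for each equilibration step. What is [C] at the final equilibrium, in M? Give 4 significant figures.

Q₀ = 4.7718e-04 vs Keq = 0.1143 ⇒ Q<K, forward
Step 1:
                   G          A          J          C
  init        0.1264    0.09445    0.08181    0.01398
  Δ         -0.07192    0.07192    0.02397    0.02397
  eq         0.05448     0.1664     0.1058    0.03795
  solve Keq expr → x = 0.02397; check Q = 0.1143
Then remove 0.02067 M of G.
Step 2:
                   G          A          J          C
  init       0.03381     0.1664     0.1058    0.03795
  Δ           0.0135    -0.0135  -0.004499  -0.004499
  eq         0.04731     0.1529     0.1013    0.03345
  solve Keq expr → x = -0.004499; check Q = 0.1143
Then change container volume by factor 0.8 (V_new/V_old).
Step 3:
                   G          A          J          C
  init       0.05914     0.1911     0.1266    0.04182
  Δ         0.005942  -0.005942  -0.001981  -0.001981
  eq         0.06508     0.1851     0.1246    0.03984
  solve Keq expr → x = -0.001981; check Q = 0.1143

[C]_eq = 0.03984 M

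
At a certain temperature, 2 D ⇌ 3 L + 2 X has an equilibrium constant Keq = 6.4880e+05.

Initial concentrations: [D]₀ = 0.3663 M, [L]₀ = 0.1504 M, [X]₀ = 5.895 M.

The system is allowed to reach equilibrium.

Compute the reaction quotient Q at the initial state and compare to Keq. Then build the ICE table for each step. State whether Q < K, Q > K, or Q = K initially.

Q₀ = 0.8811 vs Keq = 6.4880e+05 ⇒ Q<K, forward
Step 1:
                  D         L         X
  init       0.3663    0.1504     5.895
  Δ         -0.3618    0.5427    0.3618
  eq       0.004482    0.6931     6.257
  solve Keq expr → x = 0.1809; check Q = 6.4880e+05

Q₀ = 0.8811; Q < K (proceeds forward)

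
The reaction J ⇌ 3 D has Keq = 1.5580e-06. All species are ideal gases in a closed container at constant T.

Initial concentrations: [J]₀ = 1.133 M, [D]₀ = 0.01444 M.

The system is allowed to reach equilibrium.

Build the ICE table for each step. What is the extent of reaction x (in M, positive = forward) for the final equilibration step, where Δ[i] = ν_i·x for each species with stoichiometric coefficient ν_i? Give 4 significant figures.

x = -7.8389e-04 M

Q₀ = 2.6575e-06 vs Keq = 1.5580e-06 ⇒ Q>K, reverse
Step 1:
                    J           D
  init          1.133     0.01444
  Δ        7.8389e-04   -0.002352
  eq            1.134     0.01209
  solve Keq expr → x = -7.8389e-04; check Q = 1.5580e-06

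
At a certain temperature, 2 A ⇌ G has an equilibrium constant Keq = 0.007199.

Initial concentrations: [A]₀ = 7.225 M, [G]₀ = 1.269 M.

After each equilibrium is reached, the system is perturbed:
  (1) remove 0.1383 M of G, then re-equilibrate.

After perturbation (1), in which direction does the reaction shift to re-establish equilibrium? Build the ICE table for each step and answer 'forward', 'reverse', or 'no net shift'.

Q₀ = 0.02431 vs Keq = 0.007199 ⇒ Q>K, reverse
Step 1:
                   A          G
  I            7.225      1.269
  C            1.454    -0.7268
  E            8.679     0.5422
  solve Keq expr → x = -0.7268; check Q = 0.007199
Then remove 0.1383 M of G.
Step 2:
                   A          G
  I            8.679     0.4039
  C          -0.2219     0.1109
  E            8.457     0.5148
  solve Keq expr → x = 0.1109; check Q = 0.007199

Direction: forward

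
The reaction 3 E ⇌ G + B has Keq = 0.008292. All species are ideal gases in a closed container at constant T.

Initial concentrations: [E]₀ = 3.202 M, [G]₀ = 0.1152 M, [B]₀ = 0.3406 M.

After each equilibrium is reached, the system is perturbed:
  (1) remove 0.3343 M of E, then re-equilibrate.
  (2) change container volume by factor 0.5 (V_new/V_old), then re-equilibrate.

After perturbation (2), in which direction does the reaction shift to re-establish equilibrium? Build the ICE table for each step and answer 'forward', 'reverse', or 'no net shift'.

Direction: forward

Q₀ = 0.001195 vs Keq = 0.008292 ⇒ Q<K, forward
Step 1:
                  E         G         B
  I           3.202    0.1152    0.3406
  C         -0.5461     0.182     0.182
  E           2.656    0.2972    0.5226
  solve Keq expr → x = 0.182; check Q = 0.008292
Then remove 0.3343 M of E.
Step 2:
                  E         G         B
  I           2.322    0.2972    0.5226
  C          0.1288  -0.04292  -0.04292
  E            2.45    0.2543    0.4797
  solve Keq expr → x = -0.04292; check Q = 0.008292
Then change container volume by factor 0.5 (V_new/V_old).
Step 3:
                  E         G         B
  I           4.901    0.5086    0.9594
  C         -0.4503    0.1501    0.1501
  E            4.45    0.6587      1.11
  solve Keq expr → x = 0.1501; check Q = 0.008292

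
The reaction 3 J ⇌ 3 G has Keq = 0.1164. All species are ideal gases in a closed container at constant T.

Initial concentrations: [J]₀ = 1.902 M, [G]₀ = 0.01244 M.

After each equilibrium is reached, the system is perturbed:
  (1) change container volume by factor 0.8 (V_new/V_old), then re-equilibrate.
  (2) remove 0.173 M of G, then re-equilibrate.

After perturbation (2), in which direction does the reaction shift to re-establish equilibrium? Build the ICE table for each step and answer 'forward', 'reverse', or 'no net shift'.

Q₀ = 2.7979e-07 vs Keq = 0.1164 ⇒ Q<K, forward
Step 1:
                   J          G
  I            1.902    0.01244
  C          -0.6156     0.6156
  E            1.286     0.6281
  solve Keq expr → x = 0.2052; check Q = 0.1164
Then change container volume by factor 0.8 (V_new/V_old).
Step 2:
                   J          G
  I            1.608     0.7851
  C                0          0
  E            1.608     0.7851
  solve Keq expr → x = 0; check Q = 0.1164
Then remove 0.173 M of G.
Step 3:
                   J          G
  I            1.608     0.6121
  C          -0.1162     0.1162
  E            1.492     0.7283
  solve Keq expr → x = 0.03875; check Q = 0.1164

Direction: forward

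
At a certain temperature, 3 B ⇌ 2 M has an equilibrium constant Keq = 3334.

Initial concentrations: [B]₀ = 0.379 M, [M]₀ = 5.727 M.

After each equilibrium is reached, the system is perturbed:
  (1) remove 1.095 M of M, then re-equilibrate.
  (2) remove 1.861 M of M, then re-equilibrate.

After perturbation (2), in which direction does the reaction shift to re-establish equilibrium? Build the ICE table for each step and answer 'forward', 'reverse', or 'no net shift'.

Direction: forward

Q₀ = 602.5 vs Keq = 3334 ⇒ Q<K, forward
Step 1:
                   B          M
  init         0.379      5.727
  Δ           -0.162      0.108
  eq           0.217      5.835
  solve Keq expr → x = 0.05401; check Q = 3334
Then remove 1.095 M of M.
Step 2:
                   B          M
  init         0.217       4.74
  Δ         -0.02758    0.01839
  eq          0.1894      4.758
  solve Keq expr → x = 0.009194; check Q = 3334
Then remove 1.861 M of M.
Step 3:
                   B          M
  init        0.1894      2.897
  Δ         -0.05224    0.03483
  eq          0.1371      2.932
  solve Keq expr → x = 0.01741; check Q = 3334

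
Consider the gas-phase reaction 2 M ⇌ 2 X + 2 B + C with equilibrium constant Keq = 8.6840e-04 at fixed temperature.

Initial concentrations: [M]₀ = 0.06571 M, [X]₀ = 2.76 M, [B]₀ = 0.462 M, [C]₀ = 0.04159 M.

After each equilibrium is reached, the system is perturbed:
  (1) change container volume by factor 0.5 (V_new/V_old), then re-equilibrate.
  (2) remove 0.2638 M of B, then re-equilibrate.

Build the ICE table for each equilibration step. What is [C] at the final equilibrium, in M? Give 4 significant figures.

[C]_eq = 1.1014e-05 M

Q₀ = 15.66 vs Keq = 8.6840e-04 ⇒ Q>K, reverse
Step 1:
                  M         X         B         C
  init      0.06571      2.76     0.462   0.04159
  Δ         0.08314  -0.08314  -0.08314  -0.04157
  eq         0.1489     2.677    0.3789 1.8708e-05
  solve Keq expr → x = -0.04157; check Q = 8.6840e-04
Then change container volume by factor 0.5 (V_new/V_old).
Step 2:
                  M         X         B         C
  init       0.2977     5.354    0.7577 3.7416e-05
  Δ       6.5473e-05 -6.5473e-05 -6.5473e-05 -3.2736e-05
  eq         0.2978     5.354    0.7576 4.6800e-06
  solve Keq expr → x = -3.2736e-05; check Q = 8.6840e-04
Then remove 0.2638 M of B.
Step 3:
                  M         X         B         C
  init       0.2978     5.354    0.4938 4.6800e-06
  Δ       -1.2667e-05 1.2667e-05 1.2667e-05 6.3337e-06
  eq         0.2978     5.354    0.4939 1.1014e-05
  solve Keq expr → x = 6.3337e-06; check Q = 8.6840e-04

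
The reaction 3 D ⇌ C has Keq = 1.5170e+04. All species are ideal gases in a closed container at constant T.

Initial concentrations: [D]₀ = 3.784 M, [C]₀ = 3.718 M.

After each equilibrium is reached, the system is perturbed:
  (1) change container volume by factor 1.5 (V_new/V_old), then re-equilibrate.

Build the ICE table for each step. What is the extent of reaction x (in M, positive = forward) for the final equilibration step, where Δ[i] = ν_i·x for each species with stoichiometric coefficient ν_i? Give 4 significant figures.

x = -0.004741 M

Q₀ = 0.06862 vs Keq = 1.5170e+04 ⇒ Q<K, forward
Step 1:
                  D         C
  Initial     3.784     3.718
  Change     -3.715     1.238
  Equil     0.06887     4.956
  solve Keq expr → x = 1.238; check Q = 1.5170e+04
Then change container volume by factor 1.5 (V_new/V_old).
Step 2:
                  D         C
  Initial   0.04592     3.304
  Change    0.01422 -0.004741
  Equil     0.06014       3.3
  solve Keq expr → x = -0.004741; check Q = 1.5170e+04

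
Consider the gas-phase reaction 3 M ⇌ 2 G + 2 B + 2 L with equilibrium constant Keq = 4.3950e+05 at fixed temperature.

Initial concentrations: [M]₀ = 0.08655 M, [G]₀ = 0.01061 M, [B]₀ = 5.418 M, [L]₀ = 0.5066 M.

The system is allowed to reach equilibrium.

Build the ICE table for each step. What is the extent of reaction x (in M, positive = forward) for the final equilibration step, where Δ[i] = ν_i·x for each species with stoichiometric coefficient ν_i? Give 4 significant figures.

x = 0.02735 M

Q₀ = 1.308 vs Keq = 4.3950e+05 ⇒ Q<K, forward
Step 1:
                    M           G           B           L
  init        0.08655     0.01061       5.418      0.5066
  Δ          -0.08204      0.0547      0.0547      0.0547
  eq         0.004507     0.06531       5.473      0.5613
  solve Keq expr → x = 0.02735; check Q = 4.3950e+05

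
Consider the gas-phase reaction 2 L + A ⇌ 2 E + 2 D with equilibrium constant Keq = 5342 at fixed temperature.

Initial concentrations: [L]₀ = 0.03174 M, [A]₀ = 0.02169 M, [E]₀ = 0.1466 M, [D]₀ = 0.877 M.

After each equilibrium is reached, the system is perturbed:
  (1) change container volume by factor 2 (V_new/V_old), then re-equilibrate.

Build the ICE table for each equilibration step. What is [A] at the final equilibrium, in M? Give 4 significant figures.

[A]_eq = 0.006143 M

Q₀ = 756.5 vs Keq = 5342 ⇒ Q<K, forward
Step 1:
                  L         A         E         D
  init      0.03174   0.02169    0.1466     0.877
  Δ        -0.01513 -0.007565   0.01513   0.01513
  eq        0.01661   0.01413    0.1617    0.8921
  solve Keq expr → x = 0.007565; check Q = 5342
Then change container volume by factor 2 (V_new/V_old).
Step 2:
                  L         A         E         D
  init     0.008305  0.007063   0.08086    0.4461
  Δ       -0.001839 -9.1934e-04  0.001839  0.001839
  eq       0.006466  0.006143    0.0827    0.4479
  solve Keq expr → x = 9.1934e-04; check Q = 5342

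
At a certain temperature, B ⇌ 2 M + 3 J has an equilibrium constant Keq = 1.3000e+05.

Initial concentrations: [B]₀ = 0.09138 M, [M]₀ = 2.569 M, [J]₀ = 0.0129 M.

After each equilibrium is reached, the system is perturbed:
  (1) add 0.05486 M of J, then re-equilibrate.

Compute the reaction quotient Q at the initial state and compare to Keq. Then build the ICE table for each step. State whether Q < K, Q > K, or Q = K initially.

Q₀ = 1.5504e-04 vs Keq = 1.3000e+05 ⇒ Q<K, forward
Step 1:
                    B           M           J
  init        0.09138       2.569      0.0129
  Δ          -0.09138      0.1828      0.2741
  eq       1.3775e-06       2.752       0.287
  solve Keq expr → x = 0.09138; check Q = 1.3000e+05
Then add 0.05486 M of J.
Step 2:
                    B           M           J
  init     1.3775e-06       2.752      0.3419
  Δ        9.5033e-07 -1.9007e-06 -2.8510e-06
  eq       2.3278e-06       2.752      0.3419
  solve Keq expr → x = -9.5033e-07; check Q = 1.3000e+05

Q₀ = 1.5504e-04; Q < K (proceeds forward)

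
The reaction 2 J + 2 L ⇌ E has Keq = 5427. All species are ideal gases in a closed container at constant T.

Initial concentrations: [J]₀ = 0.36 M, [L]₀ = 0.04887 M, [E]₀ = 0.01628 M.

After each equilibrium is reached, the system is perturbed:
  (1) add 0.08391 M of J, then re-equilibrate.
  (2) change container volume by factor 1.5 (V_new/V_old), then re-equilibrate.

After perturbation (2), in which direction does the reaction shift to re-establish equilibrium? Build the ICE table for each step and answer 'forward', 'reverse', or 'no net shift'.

Q₀ = 52.6 vs Keq = 5427 ⇒ Q<K, forward
Step 1:
                    J           L           E
  Initial        0.36     0.04887     0.01628
  Change     -0.04073    -0.04073     0.02037
  Equil        0.3193    0.008139     0.03665
  solve Keq expr → x = 0.02037; check Q = 5427
Then add 0.08391 M of J.
Step 2:
                    J           L           E
  Initial      0.4032    0.008139     0.03665
  Change    -0.001598   -0.001598  7.9905e-04
  Equil        0.4016    0.006541     0.03744
  solve Keq expr → x = 7.9905e-04; check Q = 5427
Then change container volume by factor 1.5 (V_new/V_old).
Step 3:
                    J           L           E
  Initial      0.2677    0.004361     0.02496
  Change     0.003288    0.003288   -0.001644
  Equil         0.271    0.007649     0.02332
  solve Keq expr → x = -0.001644; check Q = 5427

Direction: reverse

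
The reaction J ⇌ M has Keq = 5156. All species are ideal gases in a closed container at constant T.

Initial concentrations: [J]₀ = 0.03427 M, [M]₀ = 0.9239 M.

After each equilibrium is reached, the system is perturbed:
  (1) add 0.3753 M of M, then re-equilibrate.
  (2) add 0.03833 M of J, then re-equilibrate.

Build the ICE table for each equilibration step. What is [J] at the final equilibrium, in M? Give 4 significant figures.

Q₀ = 26.96 vs Keq = 5156 ⇒ Q<K, forward
Step 1:
                  J         M
  I         0.03427    0.9239
  C        -0.03408   0.03408
  E       1.8580e-04     0.958
  solve Keq expr → x = 0.03408; check Q = 5156
Then add 0.3753 M of M.
Step 2:
                  J         M
  I       1.8580e-04     1.333
  C       7.2775e-05 -7.2775e-05
  E       2.5857e-04     1.333
  solve Keq expr → x = -7.2775e-05; check Q = 5156
Then add 0.03833 M of J.
Step 3:
                  J         M
  I         0.03859     1.333
  C        -0.03832   0.03832
  E       2.6601e-04     1.372
  solve Keq expr → x = 0.03832; check Q = 5156

[J]_eq = 2.6601e-04 M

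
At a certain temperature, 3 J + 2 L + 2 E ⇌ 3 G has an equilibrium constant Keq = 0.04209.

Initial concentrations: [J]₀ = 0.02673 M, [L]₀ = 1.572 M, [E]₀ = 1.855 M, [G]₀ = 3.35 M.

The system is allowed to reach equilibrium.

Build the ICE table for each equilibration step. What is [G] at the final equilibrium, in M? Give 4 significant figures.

Q₀ = 2.3150e+05 vs Keq = 0.04209 ⇒ Q>K, reverse
Step 1:
                  J         L         E         G
  Initial   0.02673     1.572     1.855      3.35
  Change      1.447    0.9647    0.9647    -1.447
  Equil       1.474     2.537      2.82     1.903
  solve Keq expr → x = -0.4823; check Q = 0.04209

[G]_eq = 1.903 M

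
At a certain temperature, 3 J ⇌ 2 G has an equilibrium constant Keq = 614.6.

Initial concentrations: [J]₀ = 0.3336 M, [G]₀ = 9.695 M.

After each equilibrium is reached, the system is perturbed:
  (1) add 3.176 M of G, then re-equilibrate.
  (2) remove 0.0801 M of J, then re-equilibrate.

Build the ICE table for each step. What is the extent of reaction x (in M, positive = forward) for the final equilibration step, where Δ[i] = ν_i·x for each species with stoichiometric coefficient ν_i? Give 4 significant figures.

x = -0.02611 M

Q₀ = 2532 vs Keq = 614.6 ⇒ Q>K, reverse
Step 1:
                  J         G
  init       0.3336     9.695
  Δ          0.1963   -0.1309
  eq         0.5299     9.564
  solve Keq expr → x = -0.06545; check Q = 614.6
Then add 3.176 M of G.
Step 2:
                  J         G
  init       0.5299     12.74
  Δ          0.1092  -0.07279
  eq         0.6391     12.67
  solve Keq expr → x = -0.0364; check Q = 614.6
Then remove 0.0801 M of J.
Step 3:
                  J         G
  init        0.559     12.67
  Δ         0.07834  -0.05223
  eq         0.6374     12.62
  solve Keq expr → x = -0.02611; check Q = 614.6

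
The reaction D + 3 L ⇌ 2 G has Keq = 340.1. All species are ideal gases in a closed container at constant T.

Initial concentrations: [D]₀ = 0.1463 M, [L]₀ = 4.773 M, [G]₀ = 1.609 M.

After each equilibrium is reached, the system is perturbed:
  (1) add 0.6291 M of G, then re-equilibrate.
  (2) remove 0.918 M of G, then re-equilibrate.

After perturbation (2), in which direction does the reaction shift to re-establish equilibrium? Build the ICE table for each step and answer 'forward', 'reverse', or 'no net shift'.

Direction: forward

Q₀ = 0.1627 vs Keq = 340.1 ⇒ Q<K, forward
Step 1:
                   D          L          G
  Initial     0.1463      4.773      1.609
  Change     -0.1462    -0.4385     0.2923
  Equil   1.3053e-04      4.334      1.901
  solve Keq expr → x = 0.1462; check Q = 340.1
Then add 0.6291 M of G.
Step 2:
                   D          L          G
  Initial 1.3053e-04      4.334       2.53
  Change  1.0058e-04 3.0174e-04 -2.0116e-04
  Equil   2.3111e-04      4.335       2.53
  solve Keq expr → x = -1.0058e-04; check Q = 340.1
Then remove 0.918 M of G.
Step 3:
                   D          L          G
  Initial 2.3111e-04      4.335      1.612
  Change  -1.3722e-04 -4.1165e-04 2.7443e-04
  Equil   9.3890e-05      4.334      1.613
  solve Keq expr → x = 1.3722e-04; check Q = 340.1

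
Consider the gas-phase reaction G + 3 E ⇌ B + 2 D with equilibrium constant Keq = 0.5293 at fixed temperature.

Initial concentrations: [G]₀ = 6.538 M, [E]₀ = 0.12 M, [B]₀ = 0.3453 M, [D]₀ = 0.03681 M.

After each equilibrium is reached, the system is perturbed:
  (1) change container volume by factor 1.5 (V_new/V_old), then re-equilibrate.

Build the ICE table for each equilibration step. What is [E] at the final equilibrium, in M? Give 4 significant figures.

[E]_eq = 0.05563 M

Q₀ = 0.04141 vs Keq = 0.5293 ⇒ Q<K, forward
Step 1:
                  G         E         B         D
  Initial     6.538      0.12    0.3453   0.03681
  Change   -0.01446  -0.04337   0.01446   0.02891
  Equil       6.524   0.07663    0.3598   0.06572
  solve Keq expr → x = 0.01446; check Q = 0.5293
Then change container volume by factor 1.5 (V_new/V_old).
Step 2:
                  G         E         B         D
  Initial     4.349   0.05109    0.2398   0.04381
  Change   0.001514  0.004542 -0.001514 -0.003028
  Equil       4.351   0.05563    0.2383   0.04079
  solve Keq expr → x = -0.001514; check Q = 0.5293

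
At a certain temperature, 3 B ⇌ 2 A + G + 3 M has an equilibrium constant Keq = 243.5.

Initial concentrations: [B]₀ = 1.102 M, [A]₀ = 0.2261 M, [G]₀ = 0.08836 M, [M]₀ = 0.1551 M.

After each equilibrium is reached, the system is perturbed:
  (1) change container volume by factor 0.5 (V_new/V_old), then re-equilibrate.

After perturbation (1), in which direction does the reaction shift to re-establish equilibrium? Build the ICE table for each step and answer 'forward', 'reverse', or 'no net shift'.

Q₀ = 1.2594e-05 vs Keq = 243.5 ⇒ Q<K, forward
Step 1:
                    B           A           G           M
  I             1.102      0.2261     0.08836      0.1551
  C            -0.978       0.652       0.326       0.978
  E             0.124      0.8781      0.4143       1.133
  solve Keq expr → x = 0.326; check Q = 243.5
Then change container volume by factor 0.5 (V_new/V_old).
Step 2:
                    B           A           G           M
  I            0.2481       1.756      0.8287       2.266
  C            0.1777     -0.1185    -0.05924     -0.1777
  E            0.4258       1.638      0.7695       2.088
  solve Keq expr → x = -0.05924; check Q = 243.5

Direction: reverse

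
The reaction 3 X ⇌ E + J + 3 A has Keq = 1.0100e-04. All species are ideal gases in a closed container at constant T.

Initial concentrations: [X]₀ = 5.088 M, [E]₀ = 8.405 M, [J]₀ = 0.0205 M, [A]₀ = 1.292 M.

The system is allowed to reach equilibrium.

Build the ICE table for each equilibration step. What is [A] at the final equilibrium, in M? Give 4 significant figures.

[A]_eq = 1.233 M

Q₀ = 0.002821 vs Keq = 1.0100e-04 ⇒ Q>K, reverse
Step 1:
                  X         E         J         A
  Initial     5.088     8.405    0.0205     1.292
  Change    0.05887  -0.01962  -0.01962  -0.05887
  Equil       5.147     8.385 8.7580e-04     1.233
  solve Keq expr → x = -0.01962; check Q = 1.0100e-04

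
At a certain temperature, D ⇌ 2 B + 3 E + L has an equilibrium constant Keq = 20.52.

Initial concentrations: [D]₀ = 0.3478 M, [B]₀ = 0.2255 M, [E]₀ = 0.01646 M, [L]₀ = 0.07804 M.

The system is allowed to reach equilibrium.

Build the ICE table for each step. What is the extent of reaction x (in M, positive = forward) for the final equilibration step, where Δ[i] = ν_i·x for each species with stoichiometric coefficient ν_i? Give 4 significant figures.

Q₀ = 5.0883e-08 vs Keq = 20.52 ⇒ Q<K, forward
Step 1:
                    D           B           E           L
  Initial      0.3478      0.2255     0.01646     0.07804
  Change      -0.3315       0.663      0.9945      0.3315
  Equil       0.01628      0.8885       1.011      0.4096
  solve Keq expr → x = 0.3315; check Q = 20.52

x = 0.3315 M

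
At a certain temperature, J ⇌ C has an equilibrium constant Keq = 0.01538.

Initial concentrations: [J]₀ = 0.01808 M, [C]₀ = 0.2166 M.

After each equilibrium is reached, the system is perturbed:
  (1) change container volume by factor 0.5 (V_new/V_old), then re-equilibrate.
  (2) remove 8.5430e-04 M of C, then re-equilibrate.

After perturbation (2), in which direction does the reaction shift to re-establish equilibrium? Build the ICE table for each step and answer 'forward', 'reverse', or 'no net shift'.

Direction: forward

Q₀ = 11.98 vs Keq = 0.01538 ⇒ Q>K, reverse
Step 1:
                    J           C
  Initial     0.01808      0.2166
  Change        0.213      -0.213
  Equil        0.2311    0.003555
  solve Keq expr → x = -0.213; check Q = 0.01538
Then change container volume by factor 0.5 (V_new/V_old).
Step 2:
                    J           C
  Initial      0.4623    0.007109
  Change            0           0
  Equil        0.4623    0.007109
  solve Keq expr → x = 0; check Q = 0.01538
Then remove 8.5430e-04 M of C.
Step 3:
                    J           C
  Initial      0.4623    0.006255
  Change  -8.4136e-04  8.4136e-04
  Equil        0.4614    0.007096
  solve Keq expr → x = 8.4136e-04; check Q = 0.01538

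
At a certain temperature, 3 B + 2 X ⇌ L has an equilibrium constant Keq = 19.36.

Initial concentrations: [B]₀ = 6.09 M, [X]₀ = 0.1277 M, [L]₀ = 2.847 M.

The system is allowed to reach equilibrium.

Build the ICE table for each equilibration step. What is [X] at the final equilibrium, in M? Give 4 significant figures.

[X]_eq = 0.02673 M

Q₀ = 0.773 vs Keq = 19.36 ⇒ Q<K, forward
Step 1:
                   B          X          L
  Initial       6.09     0.1277      2.847
  Change     -0.1515     -0.101    0.05048
  Equil        5.939    0.02673      2.897
  solve Keq expr → x = 0.05048; check Q = 19.36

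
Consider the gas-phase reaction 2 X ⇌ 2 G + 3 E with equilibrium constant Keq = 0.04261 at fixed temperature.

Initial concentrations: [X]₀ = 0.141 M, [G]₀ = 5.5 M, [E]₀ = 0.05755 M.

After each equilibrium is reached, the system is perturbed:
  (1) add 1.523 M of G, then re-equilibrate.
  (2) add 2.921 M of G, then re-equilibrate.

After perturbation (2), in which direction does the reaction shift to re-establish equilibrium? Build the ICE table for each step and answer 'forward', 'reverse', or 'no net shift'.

Direction: reverse

Q₀ = 0.29 vs Keq = 0.04261 ⇒ Q>K, reverse
Step 1:
                  X         G         E
  Initial     0.141       5.5   0.05755
  Change    0.01653  -0.01653  -0.02479
  Equil      0.1575     5.483   0.03276
  solve Keq expr → x = -0.008263; check Q = 0.04261
Then add 1.523 M of G.
Step 2:
                  X         G         E
  Initial    0.1575     7.006   0.03276
  Change   0.003048 -0.003048 -0.004573
  Equil      0.1606     7.003   0.02819
  solve Keq expr → x = -0.001524; check Q = 0.04261
Then add 2.921 M of G.
Step 3:
                  X         G         E
  Initial    0.1606     9.924   0.02819
  Change   0.003667 -0.003667 -0.005501
  Equil      0.1642     9.921   0.02269
  solve Keq expr → x = -0.001834; check Q = 0.04261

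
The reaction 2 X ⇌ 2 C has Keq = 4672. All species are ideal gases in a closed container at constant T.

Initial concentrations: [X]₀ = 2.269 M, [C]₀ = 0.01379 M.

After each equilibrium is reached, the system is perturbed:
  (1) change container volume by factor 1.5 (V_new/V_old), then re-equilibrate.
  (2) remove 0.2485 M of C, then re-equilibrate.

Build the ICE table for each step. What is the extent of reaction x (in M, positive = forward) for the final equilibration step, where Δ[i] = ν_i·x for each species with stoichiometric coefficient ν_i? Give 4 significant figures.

x = 0.001792 M

Q₀ = 3.6937e-05 vs Keq = 4672 ⇒ Q<K, forward
Step 1:
                    X           C
  init          2.269     0.01379
  Δ            -2.236       2.236
  eq          0.03292        2.25
  solve Keq expr → x = 1.118; check Q = 4672
Then change container volume by factor 1.5 (V_new/V_old).
Step 2:
                    X           C
  init        0.02194         1.5
  Δ                 0           0
  eq          0.02194         1.5
  solve Keq expr → x = 0; check Q = 4672
Then remove 0.2485 M of C.
Step 3:
                    X           C
  init        0.02194       1.251
  Δ         -0.003583    0.003583
  eq          0.01836       1.255
  solve Keq expr → x = 0.001792; check Q = 4672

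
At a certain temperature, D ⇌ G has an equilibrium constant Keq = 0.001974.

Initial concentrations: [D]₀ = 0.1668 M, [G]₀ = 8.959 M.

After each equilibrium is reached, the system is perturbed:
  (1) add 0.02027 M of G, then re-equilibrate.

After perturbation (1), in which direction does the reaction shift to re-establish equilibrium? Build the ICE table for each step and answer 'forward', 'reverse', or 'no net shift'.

Q₀ = 53.71 vs Keq = 0.001974 ⇒ Q>K, reverse
Step 1:
                   D          G
  I           0.1668      8.959
  C            8.941     -8.941
  E            9.108    0.01798
  solve Keq expr → x = -8.941; check Q = 0.001974
Then add 0.02027 M of G.
Step 2:
                   D          G
  I            9.108    0.03825
  C          0.02023   -0.02023
  E            9.128    0.01802
  solve Keq expr → x = -0.02023; check Q = 0.001974

Direction: reverse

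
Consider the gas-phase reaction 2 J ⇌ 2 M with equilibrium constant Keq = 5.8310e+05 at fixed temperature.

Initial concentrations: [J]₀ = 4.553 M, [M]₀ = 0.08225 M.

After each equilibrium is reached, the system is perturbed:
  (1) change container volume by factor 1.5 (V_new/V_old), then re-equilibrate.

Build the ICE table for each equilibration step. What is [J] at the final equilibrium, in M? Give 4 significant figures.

[J]_eq = 0.004041 M

Q₀ = 3.2634e-04 vs Keq = 5.8310e+05 ⇒ Q<K, forward
Step 1:
                   J          M
  Initial      4.553    0.08225
  Change      -4.547      4.547
  Equil     0.006062      4.629
  solve Keq expr → x = 2.273; check Q = 5.8310e+05
Then change container volume by factor 1.5 (V_new/V_old).
Step 2:
                   J          M
  Initial   0.004041      3.086
  Change           0          0
  Equil     0.004041      3.086
  solve Keq expr → x = 0; check Q = 5.8310e+05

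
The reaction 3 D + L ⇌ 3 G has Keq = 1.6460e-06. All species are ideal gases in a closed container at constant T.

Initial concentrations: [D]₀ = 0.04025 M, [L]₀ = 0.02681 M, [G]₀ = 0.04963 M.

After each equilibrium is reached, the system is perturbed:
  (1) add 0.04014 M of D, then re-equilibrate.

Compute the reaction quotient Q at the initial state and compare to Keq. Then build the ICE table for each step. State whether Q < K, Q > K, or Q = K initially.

Q₀ = 69.93; Q > K (proceeds reverse)

Q₀ = 69.93 vs Keq = 1.6460e-06 ⇒ Q>K, reverse
Step 1:
                    D           L           G
  init        0.04025     0.02681     0.04963
  Δ           0.04926     0.01642    -0.04926
  eq          0.08951     0.04323  3.7091e-04
  solve Keq expr → x = -0.01642; check Q = 1.6460e-06
Then add 0.04014 M of D.
Step 2:
                    D           L           G
  init         0.1296     0.04323  3.7091e-04
  Δ       -1.6542e-04 -5.5141e-05  1.6542e-04
  eq           0.1295     0.04317  5.3633e-04
  solve Keq expr → x = 5.5141e-05; check Q = 1.6460e-06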